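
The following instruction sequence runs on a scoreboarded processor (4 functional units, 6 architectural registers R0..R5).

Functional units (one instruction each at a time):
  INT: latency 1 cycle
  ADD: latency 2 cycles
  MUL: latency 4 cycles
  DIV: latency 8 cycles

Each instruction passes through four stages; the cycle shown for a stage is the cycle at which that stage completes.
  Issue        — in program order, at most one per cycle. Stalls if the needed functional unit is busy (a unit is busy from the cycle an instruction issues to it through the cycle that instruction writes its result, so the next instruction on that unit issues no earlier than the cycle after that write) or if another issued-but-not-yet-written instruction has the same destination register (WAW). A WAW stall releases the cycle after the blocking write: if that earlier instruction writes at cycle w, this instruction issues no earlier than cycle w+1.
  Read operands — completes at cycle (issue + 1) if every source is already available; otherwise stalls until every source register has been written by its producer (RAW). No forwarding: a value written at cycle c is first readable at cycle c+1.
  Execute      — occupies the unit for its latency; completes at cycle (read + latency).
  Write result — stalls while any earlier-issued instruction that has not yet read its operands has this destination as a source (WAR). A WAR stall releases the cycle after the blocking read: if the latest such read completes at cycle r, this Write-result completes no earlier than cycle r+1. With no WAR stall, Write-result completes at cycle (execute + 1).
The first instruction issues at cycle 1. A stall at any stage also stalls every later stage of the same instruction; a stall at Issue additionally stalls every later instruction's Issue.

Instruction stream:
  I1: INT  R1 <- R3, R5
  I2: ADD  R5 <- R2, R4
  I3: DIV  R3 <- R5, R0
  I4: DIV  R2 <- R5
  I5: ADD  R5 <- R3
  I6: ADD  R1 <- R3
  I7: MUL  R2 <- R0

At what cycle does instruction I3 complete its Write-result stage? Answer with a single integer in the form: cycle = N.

cycle = 16

c1: issue I1 (INT)
c2: I1 read-ops; issue I2 (ADD)
c3: I1 finished on INT; I2 read-ops; issue I3 (DIV)
c4: I1→R1
c5: I2 finished on ADD
c6: I2→R5
c7: I3 read-ops
c15: I3 finished on DIV
c16: I3→R3
c17: issue I4 (DIV)
c18: I4 read-ops; issue I5 (ADD)
c19: I5 read-ops
c21: I5 finished on ADD
c22: I5→R5
c23: issue I6 (ADD)
c24: I6 read-ops
c26: I4 finished on DIV; I6 finished on ADD
c27: I4→R2; I6→R1
c28: issue I7 (MUL)
c29: I7 read-ops
c33: I7 finished on MUL
c34: I7→R2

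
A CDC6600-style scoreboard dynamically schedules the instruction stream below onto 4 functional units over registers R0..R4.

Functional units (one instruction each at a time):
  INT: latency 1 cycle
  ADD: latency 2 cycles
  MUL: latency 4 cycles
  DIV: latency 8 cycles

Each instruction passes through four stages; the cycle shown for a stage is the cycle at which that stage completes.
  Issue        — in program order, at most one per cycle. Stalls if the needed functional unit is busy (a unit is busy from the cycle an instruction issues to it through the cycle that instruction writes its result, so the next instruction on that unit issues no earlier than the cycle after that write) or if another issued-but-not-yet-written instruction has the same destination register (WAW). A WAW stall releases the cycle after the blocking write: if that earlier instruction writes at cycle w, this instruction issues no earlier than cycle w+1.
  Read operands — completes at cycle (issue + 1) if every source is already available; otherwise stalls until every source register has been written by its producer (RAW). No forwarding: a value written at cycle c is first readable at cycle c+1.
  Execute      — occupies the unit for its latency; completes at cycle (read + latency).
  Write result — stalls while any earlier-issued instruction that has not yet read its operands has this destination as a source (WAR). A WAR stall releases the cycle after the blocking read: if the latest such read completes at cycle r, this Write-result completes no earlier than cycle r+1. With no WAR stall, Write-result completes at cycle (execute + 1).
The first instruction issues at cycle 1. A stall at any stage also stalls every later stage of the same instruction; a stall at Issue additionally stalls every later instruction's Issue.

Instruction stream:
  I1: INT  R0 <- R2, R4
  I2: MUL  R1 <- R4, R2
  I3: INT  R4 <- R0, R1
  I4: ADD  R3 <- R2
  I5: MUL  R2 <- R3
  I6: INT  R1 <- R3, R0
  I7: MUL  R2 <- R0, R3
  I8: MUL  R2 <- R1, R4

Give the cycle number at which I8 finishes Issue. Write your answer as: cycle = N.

t=1  I1 dispatched to INT
t=2  I1 operands ready, I2 dispatched to MUL
t=3  I1 complete, I2 operands ready
t=4  R0←I1
t=5  I3 dispatched to INT
t=6  I4 dispatched to ADD
t=7  I2 complete, I4 operands ready
t=8  R1←I2
t=9  I3 operands ready, I4 complete, I5 dispatched to MUL
t=10  I3 complete, R3←I4
t=11  R4←I3, I5 operands ready
t=12  I6 dispatched to INT
t=13  I6 operands ready
t=14  I6 complete
t=15  I5 complete, R1←I6
t=16  R2←I5
t=17  I7 dispatched to MUL
t=18  I7 operands ready
t=22  I7 complete
t=23  R2←I7
t=24  I8 dispatched to MUL
t=25  I8 operands ready
t=29  I8 complete
t=30  R2←I8

cycle = 24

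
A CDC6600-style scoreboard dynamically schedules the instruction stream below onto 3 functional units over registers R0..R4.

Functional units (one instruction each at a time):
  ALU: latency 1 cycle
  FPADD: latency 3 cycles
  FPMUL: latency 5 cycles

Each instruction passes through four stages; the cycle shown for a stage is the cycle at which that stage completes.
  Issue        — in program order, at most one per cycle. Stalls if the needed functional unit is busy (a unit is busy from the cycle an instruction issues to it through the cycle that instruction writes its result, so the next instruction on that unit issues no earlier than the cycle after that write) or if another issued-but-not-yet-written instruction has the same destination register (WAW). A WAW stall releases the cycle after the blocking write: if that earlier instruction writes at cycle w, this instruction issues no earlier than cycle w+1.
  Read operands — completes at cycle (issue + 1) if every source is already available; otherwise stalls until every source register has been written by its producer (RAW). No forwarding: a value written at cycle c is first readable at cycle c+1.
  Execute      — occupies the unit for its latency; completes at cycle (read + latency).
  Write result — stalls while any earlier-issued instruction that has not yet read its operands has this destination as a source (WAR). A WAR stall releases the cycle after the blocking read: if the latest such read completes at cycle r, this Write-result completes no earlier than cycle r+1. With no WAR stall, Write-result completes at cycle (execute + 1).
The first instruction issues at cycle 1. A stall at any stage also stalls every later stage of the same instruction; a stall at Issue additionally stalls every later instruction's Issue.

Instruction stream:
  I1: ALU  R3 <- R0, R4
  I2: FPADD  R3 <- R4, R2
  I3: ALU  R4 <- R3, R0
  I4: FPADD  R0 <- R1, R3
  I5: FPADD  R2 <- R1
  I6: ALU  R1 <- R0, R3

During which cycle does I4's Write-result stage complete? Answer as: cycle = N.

I1  is:1  ro:2  ex:3  wr:4
I2  is:5  ro:6  ex:9  wr:10  — WAW R3: wait I1 write@4
I3  is:6  ro:11  ex:12  wr:13  — RAW R3: wait I2 write@10
I4  is:11  ro:12  ex:15  wr:16  — struct: FPADD busy until I2 writes@10
I5  is:17  ro:18  ex:21  wr:22  — struct: FPADD busy until I4 writes@16
I6  is:18  ro:19  ex:20  wr:21

cycle = 16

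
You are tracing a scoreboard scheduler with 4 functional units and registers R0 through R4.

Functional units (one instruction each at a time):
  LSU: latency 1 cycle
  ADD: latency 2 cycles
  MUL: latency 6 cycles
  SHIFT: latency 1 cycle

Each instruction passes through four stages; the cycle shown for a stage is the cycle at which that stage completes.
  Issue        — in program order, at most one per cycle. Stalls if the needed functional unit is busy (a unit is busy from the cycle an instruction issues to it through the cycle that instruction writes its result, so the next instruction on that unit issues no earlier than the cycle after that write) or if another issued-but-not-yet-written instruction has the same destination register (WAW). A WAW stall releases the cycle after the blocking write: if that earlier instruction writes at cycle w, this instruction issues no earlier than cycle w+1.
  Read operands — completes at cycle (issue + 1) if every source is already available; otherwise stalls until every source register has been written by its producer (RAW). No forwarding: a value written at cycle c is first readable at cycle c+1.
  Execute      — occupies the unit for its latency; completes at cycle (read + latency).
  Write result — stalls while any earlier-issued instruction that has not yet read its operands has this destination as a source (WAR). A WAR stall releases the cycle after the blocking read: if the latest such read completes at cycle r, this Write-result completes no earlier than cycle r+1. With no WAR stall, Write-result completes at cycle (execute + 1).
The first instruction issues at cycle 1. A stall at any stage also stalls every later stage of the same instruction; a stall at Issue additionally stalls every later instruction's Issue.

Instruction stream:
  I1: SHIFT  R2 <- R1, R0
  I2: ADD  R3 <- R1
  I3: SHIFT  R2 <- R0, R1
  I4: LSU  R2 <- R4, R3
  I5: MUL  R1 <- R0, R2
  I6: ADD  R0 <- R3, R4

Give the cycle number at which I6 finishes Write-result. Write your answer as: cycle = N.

I1: IS=1 RO=2 EX=3 WR=4
I2: IS=2 RO=3 EX=5 WR=6
I3: IS=5 RO=6 EX=7 WR=8  [struct: SHIFT busy until I1 writes@4]
I4: IS=9 RO=10 EX=11 WR=12  [WAW R2: wait I3 write@8]
I5: IS=10 RO=13 EX=19 WR=20  [RAW R2: wait I4 write@12]
I6: IS=11 RO=12 EX=14 WR=15

cycle = 15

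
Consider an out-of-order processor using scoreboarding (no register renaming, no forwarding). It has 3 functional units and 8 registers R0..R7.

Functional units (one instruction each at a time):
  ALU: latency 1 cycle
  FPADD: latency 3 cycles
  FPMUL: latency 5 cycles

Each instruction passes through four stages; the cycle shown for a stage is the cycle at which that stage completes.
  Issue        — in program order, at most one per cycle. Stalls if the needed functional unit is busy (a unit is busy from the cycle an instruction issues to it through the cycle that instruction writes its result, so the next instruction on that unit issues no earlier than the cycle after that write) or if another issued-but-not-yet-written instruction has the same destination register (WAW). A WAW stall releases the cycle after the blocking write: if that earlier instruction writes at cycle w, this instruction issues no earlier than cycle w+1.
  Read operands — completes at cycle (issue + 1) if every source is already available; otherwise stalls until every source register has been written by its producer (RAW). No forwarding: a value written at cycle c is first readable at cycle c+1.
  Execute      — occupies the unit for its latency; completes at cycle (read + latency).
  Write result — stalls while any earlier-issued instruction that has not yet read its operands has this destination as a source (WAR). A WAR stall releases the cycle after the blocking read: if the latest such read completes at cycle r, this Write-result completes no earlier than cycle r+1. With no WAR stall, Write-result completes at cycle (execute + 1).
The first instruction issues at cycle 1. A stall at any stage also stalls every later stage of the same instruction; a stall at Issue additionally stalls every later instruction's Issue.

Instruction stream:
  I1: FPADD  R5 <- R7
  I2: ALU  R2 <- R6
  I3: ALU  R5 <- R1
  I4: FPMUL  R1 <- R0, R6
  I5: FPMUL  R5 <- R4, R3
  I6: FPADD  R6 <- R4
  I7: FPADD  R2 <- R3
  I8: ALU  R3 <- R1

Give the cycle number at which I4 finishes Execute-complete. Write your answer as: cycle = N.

  I1 | 1 | 2 | 5 | 6
  I2 | 2 | 3 | 4 | 5
  I3 | 7 | 8 | 9 | 10   WAW R5: wait I1 write@6
  I4 | 8 | 9 | 14 | 15
  I5 | 16 | 17 | 22 | 23   struct: FPMUL busy until I4 writes@15
  I6 | 17 | 18 | 21 | 22
  I7 | 23 | 24 | 27 | 28   struct: FPADD busy until I6 writes@22
  I8 | 24 | 25 | 26 | 27

cycle = 14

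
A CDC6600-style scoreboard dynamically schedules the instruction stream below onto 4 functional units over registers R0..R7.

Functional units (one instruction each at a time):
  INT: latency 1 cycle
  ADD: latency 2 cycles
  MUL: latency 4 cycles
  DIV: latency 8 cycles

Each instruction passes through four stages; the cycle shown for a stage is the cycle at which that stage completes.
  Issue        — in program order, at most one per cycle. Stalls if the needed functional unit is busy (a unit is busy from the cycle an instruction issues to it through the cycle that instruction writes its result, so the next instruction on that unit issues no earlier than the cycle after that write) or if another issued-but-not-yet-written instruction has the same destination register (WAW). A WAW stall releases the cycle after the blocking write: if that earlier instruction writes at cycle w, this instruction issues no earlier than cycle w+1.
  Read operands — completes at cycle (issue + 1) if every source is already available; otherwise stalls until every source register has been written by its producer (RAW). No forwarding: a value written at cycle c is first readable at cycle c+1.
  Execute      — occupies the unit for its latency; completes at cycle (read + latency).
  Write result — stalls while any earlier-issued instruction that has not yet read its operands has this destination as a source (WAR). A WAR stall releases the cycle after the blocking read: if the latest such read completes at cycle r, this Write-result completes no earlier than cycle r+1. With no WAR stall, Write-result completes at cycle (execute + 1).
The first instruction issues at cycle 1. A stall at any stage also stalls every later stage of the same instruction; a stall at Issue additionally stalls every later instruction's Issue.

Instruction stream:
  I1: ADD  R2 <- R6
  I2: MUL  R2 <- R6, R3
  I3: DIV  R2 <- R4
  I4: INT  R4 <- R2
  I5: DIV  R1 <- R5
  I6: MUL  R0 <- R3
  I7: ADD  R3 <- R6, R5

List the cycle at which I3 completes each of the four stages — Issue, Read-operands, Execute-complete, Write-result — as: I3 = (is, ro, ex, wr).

I3 = (13, 14, 22, 23)

I1  is:1  ro:2  ex:4  wr:5
I2  is:6  ro:7  ex:11  wr:12  — WAW R2: wait I1 write@5
I3  is:13  ro:14  ex:22  wr:23  — WAW R2: wait I2 write@12
I4  is:14  ro:24  ex:25  wr:26  — RAW R2: wait I3 write@23
I5  is:24  ro:25  ex:33  wr:34  — struct: DIV busy until I3 writes@23
I6  is:25  ro:26  ex:30  wr:31
I7  is:26  ro:27  ex:29  wr:30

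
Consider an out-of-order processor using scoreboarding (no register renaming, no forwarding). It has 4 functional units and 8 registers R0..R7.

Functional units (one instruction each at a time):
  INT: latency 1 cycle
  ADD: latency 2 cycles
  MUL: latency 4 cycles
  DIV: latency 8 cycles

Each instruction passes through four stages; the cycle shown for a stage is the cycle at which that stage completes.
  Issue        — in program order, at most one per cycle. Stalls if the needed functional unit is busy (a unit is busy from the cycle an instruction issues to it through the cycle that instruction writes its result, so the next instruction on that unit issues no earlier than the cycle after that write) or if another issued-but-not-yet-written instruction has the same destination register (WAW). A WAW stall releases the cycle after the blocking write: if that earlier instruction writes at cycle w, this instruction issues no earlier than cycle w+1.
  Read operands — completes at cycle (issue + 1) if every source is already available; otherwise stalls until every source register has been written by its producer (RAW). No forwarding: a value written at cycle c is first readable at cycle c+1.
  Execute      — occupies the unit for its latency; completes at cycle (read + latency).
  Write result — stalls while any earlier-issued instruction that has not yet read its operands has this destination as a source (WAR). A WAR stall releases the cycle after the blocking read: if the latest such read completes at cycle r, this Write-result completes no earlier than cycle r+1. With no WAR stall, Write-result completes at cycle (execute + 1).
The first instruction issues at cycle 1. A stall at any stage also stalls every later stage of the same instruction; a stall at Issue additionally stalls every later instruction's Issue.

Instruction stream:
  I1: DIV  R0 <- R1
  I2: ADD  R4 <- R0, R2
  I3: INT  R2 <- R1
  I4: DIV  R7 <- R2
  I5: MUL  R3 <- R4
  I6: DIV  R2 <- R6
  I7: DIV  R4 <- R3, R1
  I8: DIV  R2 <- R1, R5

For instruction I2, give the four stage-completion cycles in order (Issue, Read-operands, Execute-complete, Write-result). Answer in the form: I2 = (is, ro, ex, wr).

I1: IS=1 RO=2 EX=10 WR=11
I2: IS=2 RO=12 EX=14 WR=15  [RAW R0: wait I1 write@11]
I3: IS=3 RO=4 EX=5 WR=13  [WAR R2: wait I2 read@12]
I4: IS=12 RO=14 EX=22 WR=23  [struct: DIV busy until I1 writes@11; RAW R2: wait I3 write@13]
I5: IS=13 RO=16 EX=20 WR=21  [RAW R4: wait I2 write@15]
I6: IS=24 RO=25 EX=33 WR=34  [struct: DIV busy until I4 writes@23]
I7: IS=35 RO=36 EX=44 WR=45  [struct: DIV busy until I6 writes@34]
I8: IS=46 RO=47 EX=55 WR=56  [struct: DIV busy until I7 writes@45]

I2 = (2, 12, 14, 15)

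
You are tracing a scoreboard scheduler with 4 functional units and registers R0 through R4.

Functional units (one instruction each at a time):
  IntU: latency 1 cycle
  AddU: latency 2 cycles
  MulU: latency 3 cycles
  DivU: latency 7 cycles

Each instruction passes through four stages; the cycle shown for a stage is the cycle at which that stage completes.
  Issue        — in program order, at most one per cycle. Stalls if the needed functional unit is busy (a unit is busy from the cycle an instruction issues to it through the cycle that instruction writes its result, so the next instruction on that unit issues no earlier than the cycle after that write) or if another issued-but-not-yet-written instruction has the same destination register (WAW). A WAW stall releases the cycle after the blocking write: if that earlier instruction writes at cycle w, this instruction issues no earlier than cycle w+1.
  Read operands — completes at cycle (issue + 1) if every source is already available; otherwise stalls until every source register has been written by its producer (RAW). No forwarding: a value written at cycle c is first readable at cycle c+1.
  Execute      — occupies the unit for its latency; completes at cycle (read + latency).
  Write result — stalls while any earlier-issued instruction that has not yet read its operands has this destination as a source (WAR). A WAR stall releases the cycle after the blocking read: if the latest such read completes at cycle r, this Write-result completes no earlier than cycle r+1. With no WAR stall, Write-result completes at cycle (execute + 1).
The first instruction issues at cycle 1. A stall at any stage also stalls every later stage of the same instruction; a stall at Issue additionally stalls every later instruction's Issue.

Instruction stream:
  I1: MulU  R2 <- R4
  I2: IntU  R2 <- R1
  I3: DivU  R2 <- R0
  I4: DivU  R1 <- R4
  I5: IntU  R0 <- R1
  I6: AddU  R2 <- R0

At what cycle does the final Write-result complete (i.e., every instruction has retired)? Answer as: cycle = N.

cycle = 37

c1: I1 dispatched to MulU
c2: I1 operands ready
c5: I1 complete
c6: R2←I1
c7: I2 dispatched to IntU
c8: I2 operands ready
c9: I2 complete
c10: R2←I2
c11: I3 dispatched to DivU
c12: I3 operands ready
c19: I3 complete
c20: R2←I3
c21: I4 dispatched to DivU
c22: I4 operands ready | I5 dispatched to IntU
c23: I6 dispatched to AddU
c29: I4 complete
c30: R1←I4
c31: I5 operands ready
c32: I5 complete
c33: R0←I5
c34: I6 operands ready
c36: I6 complete
c37: R2←I6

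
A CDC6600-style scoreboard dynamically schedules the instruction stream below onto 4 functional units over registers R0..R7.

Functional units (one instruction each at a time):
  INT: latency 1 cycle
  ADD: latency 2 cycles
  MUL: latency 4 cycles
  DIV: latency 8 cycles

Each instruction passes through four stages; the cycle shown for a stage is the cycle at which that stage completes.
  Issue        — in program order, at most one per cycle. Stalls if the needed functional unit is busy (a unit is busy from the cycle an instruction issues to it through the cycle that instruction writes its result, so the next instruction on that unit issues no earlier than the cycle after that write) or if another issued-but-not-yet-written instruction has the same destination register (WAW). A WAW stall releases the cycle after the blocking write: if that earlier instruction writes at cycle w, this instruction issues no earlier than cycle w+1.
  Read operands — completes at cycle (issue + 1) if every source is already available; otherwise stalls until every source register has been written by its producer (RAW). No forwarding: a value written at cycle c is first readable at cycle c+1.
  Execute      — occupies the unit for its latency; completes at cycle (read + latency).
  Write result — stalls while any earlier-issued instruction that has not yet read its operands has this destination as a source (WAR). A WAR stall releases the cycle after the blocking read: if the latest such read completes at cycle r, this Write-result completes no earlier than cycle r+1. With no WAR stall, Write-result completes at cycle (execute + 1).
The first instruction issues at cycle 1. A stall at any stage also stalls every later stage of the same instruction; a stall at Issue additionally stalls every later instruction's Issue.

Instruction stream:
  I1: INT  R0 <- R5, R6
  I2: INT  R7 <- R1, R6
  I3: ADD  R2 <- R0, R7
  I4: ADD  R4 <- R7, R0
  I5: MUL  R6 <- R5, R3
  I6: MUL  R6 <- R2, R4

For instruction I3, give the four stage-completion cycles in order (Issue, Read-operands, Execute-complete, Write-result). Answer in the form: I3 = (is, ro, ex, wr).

[1] issue I1 (INT)
[2] I1 read-ops
[3] I1 finished on INT
[4] I1→R0
[5] issue I2 (INT)
[6] I2 read-ops · issue I3 (ADD)
[7] I2 finished on INT
[8] I2→R7
[9] I3 read-ops
[11] I3 finished on ADD
[12] I3→R2
[13] issue I4 (ADD)
[14] I4 read-ops · issue I5 (MUL)
[15] I5 read-ops
[16] I4 finished on ADD
[17] I4→R4
[19] I5 finished on MUL
[20] I5→R6
[21] issue I6 (MUL)
[22] I6 read-ops
[26] I6 finished on MUL
[27] I6→R6

I3 = (6, 9, 11, 12)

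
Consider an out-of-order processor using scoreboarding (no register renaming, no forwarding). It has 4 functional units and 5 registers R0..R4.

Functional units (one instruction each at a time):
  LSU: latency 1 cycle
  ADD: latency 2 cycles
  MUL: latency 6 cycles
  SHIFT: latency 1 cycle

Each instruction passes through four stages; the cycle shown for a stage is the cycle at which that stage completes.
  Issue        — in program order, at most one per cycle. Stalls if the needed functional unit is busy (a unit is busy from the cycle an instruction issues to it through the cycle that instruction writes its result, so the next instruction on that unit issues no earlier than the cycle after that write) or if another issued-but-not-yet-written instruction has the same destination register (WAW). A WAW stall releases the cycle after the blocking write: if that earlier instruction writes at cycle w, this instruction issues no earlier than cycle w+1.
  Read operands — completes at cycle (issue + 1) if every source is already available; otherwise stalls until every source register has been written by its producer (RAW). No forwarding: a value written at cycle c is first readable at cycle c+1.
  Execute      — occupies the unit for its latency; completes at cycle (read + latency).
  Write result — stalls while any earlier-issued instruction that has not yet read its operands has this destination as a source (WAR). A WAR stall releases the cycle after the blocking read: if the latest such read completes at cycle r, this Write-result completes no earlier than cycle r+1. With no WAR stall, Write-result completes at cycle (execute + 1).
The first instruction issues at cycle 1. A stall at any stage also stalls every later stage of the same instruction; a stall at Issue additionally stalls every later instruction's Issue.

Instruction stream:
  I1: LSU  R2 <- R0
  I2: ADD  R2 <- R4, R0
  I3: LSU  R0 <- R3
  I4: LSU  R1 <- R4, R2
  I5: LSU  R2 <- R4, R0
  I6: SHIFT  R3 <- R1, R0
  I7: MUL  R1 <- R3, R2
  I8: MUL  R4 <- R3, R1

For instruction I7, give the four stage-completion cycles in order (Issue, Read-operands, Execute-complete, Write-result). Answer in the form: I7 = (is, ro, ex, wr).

c1: I1 issues→LSU
c2: I1 reads
c3: I1 exec-done
c4: I1 writes R2
c5: I2 issues→ADD
c6: I2 reads | I3 issues→LSU
c7: I3 reads
c8: I2 exec-done | I3 exec-done
c9: I2 writes R2 | I3 writes R0
c10: I4 issues→LSU
c11: I4 reads
c12: I4 exec-done
c13: I4 writes R1
c14: I5 issues→LSU
c15: I5 reads | I6 issues→SHIFT
c16: I5 exec-done | I6 reads | I7 issues→MUL
c17: I5 writes R2 | I6 exec-done
c18: I6 writes R3
c19: I7 reads
c25: I7 exec-done
c26: I7 writes R1
c27: I8 issues→MUL
c28: I8 reads
c34: I8 exec-done
c35: I8 writes R4

I7 = (16, 19, 25, 26)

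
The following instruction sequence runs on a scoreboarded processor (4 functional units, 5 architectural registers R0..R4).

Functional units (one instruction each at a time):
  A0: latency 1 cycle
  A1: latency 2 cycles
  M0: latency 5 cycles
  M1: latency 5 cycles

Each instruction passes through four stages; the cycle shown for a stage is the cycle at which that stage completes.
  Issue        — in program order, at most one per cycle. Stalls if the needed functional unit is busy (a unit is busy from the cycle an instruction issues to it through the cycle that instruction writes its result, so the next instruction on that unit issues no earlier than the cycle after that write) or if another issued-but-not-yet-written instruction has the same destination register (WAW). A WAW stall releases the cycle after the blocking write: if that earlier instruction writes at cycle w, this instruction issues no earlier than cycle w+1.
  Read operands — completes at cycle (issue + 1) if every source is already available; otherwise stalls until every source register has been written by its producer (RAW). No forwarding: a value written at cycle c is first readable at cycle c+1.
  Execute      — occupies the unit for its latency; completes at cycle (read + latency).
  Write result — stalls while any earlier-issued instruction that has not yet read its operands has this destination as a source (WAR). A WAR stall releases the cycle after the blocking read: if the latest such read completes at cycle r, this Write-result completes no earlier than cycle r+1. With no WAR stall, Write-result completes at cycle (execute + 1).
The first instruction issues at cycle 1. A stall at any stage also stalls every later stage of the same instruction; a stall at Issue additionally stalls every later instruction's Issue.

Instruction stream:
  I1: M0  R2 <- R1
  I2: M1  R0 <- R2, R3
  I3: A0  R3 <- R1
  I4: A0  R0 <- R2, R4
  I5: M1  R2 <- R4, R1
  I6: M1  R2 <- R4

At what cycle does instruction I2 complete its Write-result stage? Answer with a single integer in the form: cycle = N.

c1: I1 issues→M0
c2: I1 reads, I2 issues→M1
c3: I3 issues→A0
c4: I3 reads
c5: I3 exec-done
c7: I1 exec-done
c8: I1 writes R2
c9: I2 reads
c10: I3 writes R3
c14: I2 exec-done
c15: I2 writes R0
c16: I4 issues→A0
c17: I4 reads, I5 issues→M1
c18: I4 exec-done, I5 reads
c19: I4 writes R0
c23: I5 exec-done
c24: I5 writes R2
c25: I6 issues→M1
c26: I6 reads
c31: I6 exec-done
c32: I6 writes R2

cycle = 15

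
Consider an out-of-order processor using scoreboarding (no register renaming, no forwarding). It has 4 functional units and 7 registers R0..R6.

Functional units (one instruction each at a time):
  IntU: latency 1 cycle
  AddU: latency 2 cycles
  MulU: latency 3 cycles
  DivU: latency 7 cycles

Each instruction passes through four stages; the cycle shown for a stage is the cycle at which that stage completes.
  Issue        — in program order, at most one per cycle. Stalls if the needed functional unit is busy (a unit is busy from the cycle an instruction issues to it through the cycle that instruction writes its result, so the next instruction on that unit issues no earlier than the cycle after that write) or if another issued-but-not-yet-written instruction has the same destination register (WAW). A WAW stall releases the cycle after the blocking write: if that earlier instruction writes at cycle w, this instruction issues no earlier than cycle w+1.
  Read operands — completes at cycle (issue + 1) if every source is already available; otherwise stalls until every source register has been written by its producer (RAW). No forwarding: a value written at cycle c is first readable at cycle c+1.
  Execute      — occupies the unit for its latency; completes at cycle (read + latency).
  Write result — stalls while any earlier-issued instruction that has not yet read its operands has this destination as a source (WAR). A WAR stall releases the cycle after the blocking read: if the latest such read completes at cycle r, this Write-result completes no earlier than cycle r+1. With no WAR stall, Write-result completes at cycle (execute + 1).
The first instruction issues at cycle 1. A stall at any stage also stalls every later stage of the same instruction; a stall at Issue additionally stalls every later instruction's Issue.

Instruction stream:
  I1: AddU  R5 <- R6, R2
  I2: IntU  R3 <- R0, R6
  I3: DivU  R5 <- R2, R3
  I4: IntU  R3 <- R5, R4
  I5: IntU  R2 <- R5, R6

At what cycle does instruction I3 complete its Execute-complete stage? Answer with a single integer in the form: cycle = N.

cycle = 14

  I1 | 1 | 2 | 4 | 5
  I2 | 2 | 3 | 4 | 5
  I3 | 6 | 7 | 14 | 15   WAW R5: wait I1 write@5
  I4 | 7 | 16 | 17 | 18   RAW R5: wait I3 write@15
  I5 | 19 | 20 | 21 | 22   struct: IntU busy until I4 writes@18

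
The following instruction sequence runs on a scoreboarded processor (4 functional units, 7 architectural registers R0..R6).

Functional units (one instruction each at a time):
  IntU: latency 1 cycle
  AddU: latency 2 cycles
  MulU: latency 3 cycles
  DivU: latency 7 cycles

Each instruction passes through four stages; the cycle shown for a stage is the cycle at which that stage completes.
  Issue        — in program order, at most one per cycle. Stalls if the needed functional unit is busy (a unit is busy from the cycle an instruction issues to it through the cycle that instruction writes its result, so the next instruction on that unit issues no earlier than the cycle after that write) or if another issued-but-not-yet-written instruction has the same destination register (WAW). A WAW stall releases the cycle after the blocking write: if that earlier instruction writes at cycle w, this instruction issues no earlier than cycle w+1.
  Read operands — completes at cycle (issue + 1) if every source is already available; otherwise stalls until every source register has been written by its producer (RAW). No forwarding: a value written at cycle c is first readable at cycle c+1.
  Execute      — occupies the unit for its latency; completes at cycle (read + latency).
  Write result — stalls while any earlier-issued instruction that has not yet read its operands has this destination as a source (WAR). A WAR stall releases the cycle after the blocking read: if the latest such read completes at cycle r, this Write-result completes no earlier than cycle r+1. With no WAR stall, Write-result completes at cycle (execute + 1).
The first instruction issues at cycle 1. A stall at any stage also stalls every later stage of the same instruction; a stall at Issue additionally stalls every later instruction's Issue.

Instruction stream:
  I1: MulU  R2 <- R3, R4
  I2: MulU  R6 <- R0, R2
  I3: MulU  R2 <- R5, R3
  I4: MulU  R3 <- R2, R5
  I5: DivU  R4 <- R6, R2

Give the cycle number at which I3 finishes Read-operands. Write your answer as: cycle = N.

cycle = 14

I1 -> (1, 2, 5, 6)
I2 -> (7, 8, 11, 12)  // struct: MulU busy until I1 writes@6
I3 -> (13, 14, 17, 18)  // struct: MulU busy until I2 writes@12
I4 -> (19, 20, 23, 24)  // struct: MulU busy until I3 writes@18
I5 -> (20, 21, 28, 29)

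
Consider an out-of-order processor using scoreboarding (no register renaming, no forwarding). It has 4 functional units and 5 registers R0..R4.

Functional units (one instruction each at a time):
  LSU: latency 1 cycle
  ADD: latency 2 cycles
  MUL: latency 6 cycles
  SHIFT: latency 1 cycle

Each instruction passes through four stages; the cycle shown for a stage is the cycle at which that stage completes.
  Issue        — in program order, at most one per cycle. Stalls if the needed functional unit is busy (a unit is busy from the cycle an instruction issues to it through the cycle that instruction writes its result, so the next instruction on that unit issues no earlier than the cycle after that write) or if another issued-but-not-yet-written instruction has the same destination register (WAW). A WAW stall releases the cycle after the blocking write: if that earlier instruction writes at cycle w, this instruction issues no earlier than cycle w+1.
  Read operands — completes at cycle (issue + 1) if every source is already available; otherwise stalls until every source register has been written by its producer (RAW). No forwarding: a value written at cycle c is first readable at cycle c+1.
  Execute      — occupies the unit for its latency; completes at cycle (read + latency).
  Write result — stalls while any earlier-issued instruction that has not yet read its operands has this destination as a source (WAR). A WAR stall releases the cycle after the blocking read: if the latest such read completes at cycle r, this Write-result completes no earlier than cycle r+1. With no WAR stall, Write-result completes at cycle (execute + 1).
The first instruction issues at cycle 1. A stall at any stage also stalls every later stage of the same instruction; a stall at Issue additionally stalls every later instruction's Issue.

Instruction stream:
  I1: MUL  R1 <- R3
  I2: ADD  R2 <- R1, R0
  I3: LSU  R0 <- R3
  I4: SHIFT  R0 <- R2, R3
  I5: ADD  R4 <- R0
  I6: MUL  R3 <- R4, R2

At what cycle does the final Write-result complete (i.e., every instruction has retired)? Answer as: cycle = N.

cycle = 28

[I1] 1/2/8/9
[I2] 2/10/12/13  (RAW R1: wait I1 write@9)
[I3] 3/4/5/11  (WAR R0: wait I2 read@10)
[I4] 12/14/15/16  (WAW R0: wait I3 write@11; RAW R2: wait I2 write@13)
[I5] 14/17/19/20  (struct: ADD busy until I2 writes@13; RAW R0: wait I4 write@16)
[I6] 15/21/27/28  (RAW R4: wait I5 write@20)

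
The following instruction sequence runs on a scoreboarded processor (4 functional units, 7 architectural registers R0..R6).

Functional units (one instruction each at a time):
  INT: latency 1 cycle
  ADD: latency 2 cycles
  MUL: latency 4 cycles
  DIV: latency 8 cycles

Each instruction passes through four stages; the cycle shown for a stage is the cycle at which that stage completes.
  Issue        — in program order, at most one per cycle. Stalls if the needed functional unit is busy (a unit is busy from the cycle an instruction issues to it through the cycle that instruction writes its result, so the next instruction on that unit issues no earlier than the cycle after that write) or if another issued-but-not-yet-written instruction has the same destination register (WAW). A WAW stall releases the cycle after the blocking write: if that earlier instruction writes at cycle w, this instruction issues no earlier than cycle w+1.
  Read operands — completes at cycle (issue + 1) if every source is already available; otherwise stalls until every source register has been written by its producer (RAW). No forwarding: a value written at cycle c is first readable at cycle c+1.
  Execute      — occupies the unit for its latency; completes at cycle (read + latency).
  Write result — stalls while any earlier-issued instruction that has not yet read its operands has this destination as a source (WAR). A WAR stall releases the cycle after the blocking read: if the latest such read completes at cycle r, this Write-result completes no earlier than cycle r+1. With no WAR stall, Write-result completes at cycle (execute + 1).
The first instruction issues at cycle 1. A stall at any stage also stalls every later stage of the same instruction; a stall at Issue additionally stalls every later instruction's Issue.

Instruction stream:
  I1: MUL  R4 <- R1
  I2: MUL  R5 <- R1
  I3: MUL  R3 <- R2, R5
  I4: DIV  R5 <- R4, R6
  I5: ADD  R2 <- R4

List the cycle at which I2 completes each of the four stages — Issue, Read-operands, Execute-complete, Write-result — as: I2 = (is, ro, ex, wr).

I2 = (8, 9, 13, 14)

cycle 1: I1→MUL
cycle 2: I1 RO
cycle 6: I1 EX
cycle 7: I1 WR R4
cycle 8: I2→MUL
cycle 9: I2 RO
cycle 13: I2 EX
cycle 14: I2 WR R5
cycle 15: I3→MUL
cycle 16: I3 RO | I4→DIV
cycle 17: I4 RO | I5→ADD
cycle 18: I5 RO
cycle 20: I3 EX | I5 EX
cycle 21: I3 WR R3 | I5 WR R2
cycle 25: I4 EX
cycle 26: I4 WR R5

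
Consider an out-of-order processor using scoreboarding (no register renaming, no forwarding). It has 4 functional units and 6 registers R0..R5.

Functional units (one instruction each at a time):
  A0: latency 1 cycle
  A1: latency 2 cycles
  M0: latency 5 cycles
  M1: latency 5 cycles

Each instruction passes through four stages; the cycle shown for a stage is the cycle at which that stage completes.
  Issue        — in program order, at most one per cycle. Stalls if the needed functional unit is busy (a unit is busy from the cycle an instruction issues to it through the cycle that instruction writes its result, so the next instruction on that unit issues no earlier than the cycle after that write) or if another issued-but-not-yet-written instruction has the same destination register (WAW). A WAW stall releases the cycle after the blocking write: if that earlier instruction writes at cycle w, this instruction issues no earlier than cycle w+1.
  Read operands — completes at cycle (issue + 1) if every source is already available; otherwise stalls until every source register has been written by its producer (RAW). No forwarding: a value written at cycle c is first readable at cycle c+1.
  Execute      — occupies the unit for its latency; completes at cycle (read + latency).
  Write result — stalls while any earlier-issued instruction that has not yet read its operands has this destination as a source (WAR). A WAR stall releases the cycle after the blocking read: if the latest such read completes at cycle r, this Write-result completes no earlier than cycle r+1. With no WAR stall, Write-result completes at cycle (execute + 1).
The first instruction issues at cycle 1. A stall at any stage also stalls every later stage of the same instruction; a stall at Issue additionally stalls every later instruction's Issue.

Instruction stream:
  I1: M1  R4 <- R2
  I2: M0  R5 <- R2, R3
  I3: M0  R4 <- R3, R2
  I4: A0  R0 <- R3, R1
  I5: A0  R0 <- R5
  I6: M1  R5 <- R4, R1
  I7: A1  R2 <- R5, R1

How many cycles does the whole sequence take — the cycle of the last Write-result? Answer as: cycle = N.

1) issue 1, read 2, done 7, write 8
2) issue 2, read 3, done 8, write 9
3) issue 10, read 11, done 16, write 17  <struct: M0 busy until I2 writes@9>
4) issue 11, read 12, done 13, write 14
5) issue 15, read 16, done 17, write 18  <struct: A0 busy until I4 writes@14>
6) issue 16, read 18, done 23, write 24  <RAW R4: wait I3 write@17>
7) issue 17, read 25, done 27, write 28  <RAW R5: wait I6 write@24>

cycle = 28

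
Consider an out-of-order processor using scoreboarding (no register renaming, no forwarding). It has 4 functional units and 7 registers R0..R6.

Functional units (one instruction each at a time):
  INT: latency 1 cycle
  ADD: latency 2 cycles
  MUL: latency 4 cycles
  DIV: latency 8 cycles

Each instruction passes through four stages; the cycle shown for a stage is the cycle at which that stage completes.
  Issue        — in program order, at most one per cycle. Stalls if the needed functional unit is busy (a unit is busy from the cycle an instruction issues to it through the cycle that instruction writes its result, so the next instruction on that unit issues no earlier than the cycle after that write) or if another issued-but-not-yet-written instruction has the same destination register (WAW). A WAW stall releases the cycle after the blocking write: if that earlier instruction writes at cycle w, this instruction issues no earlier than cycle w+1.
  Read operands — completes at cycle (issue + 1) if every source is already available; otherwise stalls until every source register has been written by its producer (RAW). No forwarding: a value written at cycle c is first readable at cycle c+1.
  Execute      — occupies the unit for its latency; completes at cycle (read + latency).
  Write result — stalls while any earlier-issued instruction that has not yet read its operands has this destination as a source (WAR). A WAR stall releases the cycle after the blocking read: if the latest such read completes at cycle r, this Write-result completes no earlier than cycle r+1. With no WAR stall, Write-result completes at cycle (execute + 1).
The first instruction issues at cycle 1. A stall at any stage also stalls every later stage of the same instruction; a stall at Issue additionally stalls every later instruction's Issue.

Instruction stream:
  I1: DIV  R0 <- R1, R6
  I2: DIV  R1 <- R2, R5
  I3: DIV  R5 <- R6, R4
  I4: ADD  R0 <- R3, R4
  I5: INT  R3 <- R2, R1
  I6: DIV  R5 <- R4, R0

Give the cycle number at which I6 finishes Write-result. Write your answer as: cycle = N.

cycle = 44

c1: I1 dispatched to DIV
c2: I1 operands ready
c10: I1 complete
c11: R0←I1
c12: I2 dispatched to DIV
c13: I2 operands ready
c21: I2 complete
c22: R1←I2
c23: I3 dispatched to DIV
c24: I3 operands ready | I4 dispatched to ADD
c25: I4 operands ready | I5 dispatched to INT
c26: I5 operands ready
c27: I4 complete | I5 complete
c28: R0←I4 | R3←I5
c32: I3 complete
c33: R5←I3
c34: I6 dispatched to DIV
c35: I6 operands ready
c43: I6 complete
c44: R5←I6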